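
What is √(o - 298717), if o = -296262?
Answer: I*√594979 ≈ 771.35*I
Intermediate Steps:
√(o - 298717) = √(-296262 - 298717) = √(-594979) = I*√594979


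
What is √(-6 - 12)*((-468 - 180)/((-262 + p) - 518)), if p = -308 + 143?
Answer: 72*I*√2/35 ≈ 2.9092*I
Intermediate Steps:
p = -165
√(-6 - 12)*((-468 - 180)/((-262 + p) - 518)) = √(-6 - 12)*((-468 - 180)/((-262 - 165) - 518)) = √(-18)*(-648/(-427 - 518)) = (3*I*√2)*(-648/(-945)) = (3*I*√2)*(-648*(-1/945)) = (3*I*√2)*(24/35) = 72*I*√2/35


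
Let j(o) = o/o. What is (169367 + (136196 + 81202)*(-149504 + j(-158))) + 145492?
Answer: -32501338335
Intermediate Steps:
j(o) = 1
(169367 + (136196 + 81202)*(-149504 + j(-158))) + 145492 = (169367 + (136196 + 81202)*(-149504 + 1)) + 145492 = (169367 + 217398*(-149503)) + 145492 = (169367 - 32501653194) + 145492 = -32501483827 + 145492 = -32501338335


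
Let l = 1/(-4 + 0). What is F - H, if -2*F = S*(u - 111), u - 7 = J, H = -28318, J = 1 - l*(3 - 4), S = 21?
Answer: 235217/8 ≈ 29402.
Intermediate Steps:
l = -1/4 (l = 1/(-4) = -1/4 ≈ -0.25000)
J = 3/4 (J = 1 - (-1)*(3 - 4)/4 = 1 - (-1)*(-1)/4 = 1 - 1*1/4 = 1 - 1/4 = 3/4 ≈ 0.75000)
u = 31/4 (u = 7 + 3/4 = 31/4 ≈ 7.7500)
F = 8673/8 (F = -21*(31/4 - 111)/2 = -21*(-413)/(2*4) = -1/2*(-8673/4) = 8673/8 ≈ 1084.1)
F - H = 8673/8 - 1*(-28318) = 8673/8 + 28318 = 235217/8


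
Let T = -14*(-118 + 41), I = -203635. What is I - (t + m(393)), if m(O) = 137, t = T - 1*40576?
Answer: -164274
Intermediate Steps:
T = 1078 (T = -14*(-77) = 1078)
t = -39498 (t = 1078 - 1*40576 = 1078 - 40576 = -39498)
I - (t + m(393)) = -203635 - (-39498 + 137) = -203635 - 1*(-39361) = -203635 + 39361 = -164274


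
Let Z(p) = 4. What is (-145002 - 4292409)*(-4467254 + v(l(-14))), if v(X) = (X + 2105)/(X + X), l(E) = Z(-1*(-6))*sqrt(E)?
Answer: 39646079641377/2 + 9340750155*I*sqrt(14)/112 ≈ 1.9823e+13 + 3.1205e+8*I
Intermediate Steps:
l(E) = 4*sqrt(E)
v(X) = (2105 + X)/(2*X) (v(X) = (2105 + X)/((2*X)) = (2105 + X)*(1/(2*X)) = (2105 + X)/(2*X))
(-145002 - 4292409)*(-4467254 + v(l(-14))) = (-145002 - 4292409)*(-4467254 + (2105 + 4*sqrt(-14))/(2*((4*sqrt(-14))))) = -4437411*(-4467254 + (2105 + 4*(I*sqrt(14)))/(2*((4*(I*sqrt(14)))))) = -4437411*(-4467254 + (2105 + 4*I*sqrt(14))/(2*((4*I*sqrt(14))))) = -4437411*(-4467254 + (-I*sqrt(14)/56)*(2105 + 4*I*sqrt(14))/2) = -4437411*(-4467254 - I*sqrt(14)*(2105 + 4*I*sqrt(14))/112) = 19823042039394 + 4437411*I*sqrt(14)*(2105 + 4*I*sqrt(14))/112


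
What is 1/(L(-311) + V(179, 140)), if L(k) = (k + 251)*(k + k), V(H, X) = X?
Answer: 1/37460 ≈ 2.6695e-5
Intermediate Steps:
L(k) = 2*k*(251 + k) (L(k) = (251 + k)*(2*k) = 2*k*(251 + k))
1/(L(-311) + V(179, 140)) = 1/(2*(-311)*(251 - 311) + 140) = 1/(2*(-311)*(-60) + 140) = 1/(37320 + 140) = 1/37460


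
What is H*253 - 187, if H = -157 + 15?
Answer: -36113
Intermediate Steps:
H = -142
H*253 - 187 = -142*253 - 187 = -35926 - 187 = -36113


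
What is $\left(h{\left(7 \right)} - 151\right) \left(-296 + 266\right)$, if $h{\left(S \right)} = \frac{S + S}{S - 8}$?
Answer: $4950$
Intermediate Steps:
$h{\left(S \right)} = \frac{2 S}{-8 + S}$
$\left(h{\left(7 \right)} - 151\right) \left(-296 + 266\right) = \left(2 \cdot 7 \frac{1}{-8 + 7} - 151\right) \left(-296 + 266\right) = \left(2 \cdot 7 \frac{1}{-1} - 151\right) \left(-30\right) = \left(2 \cdot 7 \left(-1\right) - 151\right) \left(-30\right) = \left(-14 - 151\right) \left(-30\right) = \left(-165\right) \left(-30\right) = 4950$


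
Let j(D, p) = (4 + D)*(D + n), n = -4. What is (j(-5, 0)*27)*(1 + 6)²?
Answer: 11907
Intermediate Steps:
j(D, p) = (-4 + D)*(4 + D) (j(D, p) = (4 + D)*(D - 4) = (4 + D)*(-4 + D) = (-4 + D)*(4 + D))
(j(-5, 0)*27)*(1 + 6)² = ((-16 + (-5)²)*27)*(1 + 6)² = ((-16 + 25)*27)*7² = (9*27)*49 = 243*49 = 11907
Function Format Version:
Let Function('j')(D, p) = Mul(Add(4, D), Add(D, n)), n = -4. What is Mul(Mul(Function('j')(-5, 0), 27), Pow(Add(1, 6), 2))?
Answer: 11907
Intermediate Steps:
Function('j')(D, p) = Mul(Add(-4, D), Add(4, D)) (Function('j')(D, p) = Mul(Add(4, D), Add(D, -4)) = Mul(Add(4, D), Add(-4, D)) = Mul(Add(-4, D), Add(4, D)))
Mul(Mul(Function('j')(-5, 0), 27), Pow(Add(1, 6), 2)) = Mul(Mul(Add(-16, Pow(-5, 2)), 27), Pow(Add(1, 6), 2)) = Mul(Mul(Add(-16, 25), 27), Pow(7, 2)) = Mul(Mul(9, 27), 49) = Mul(243, 49) = 11907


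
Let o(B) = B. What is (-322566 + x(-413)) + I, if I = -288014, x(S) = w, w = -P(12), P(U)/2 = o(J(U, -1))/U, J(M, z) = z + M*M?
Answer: -3663623/6 ≈ -6.1060e+5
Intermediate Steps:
J(M, z) = z + M**2
P(U) = 2*(-1 + U**2)/U (P(U) = 2*((-1 + U**2)/U) = 2*(-1 + U**2)/U)
w = -143/6 (w = -(-2/12 + 2*12) = -(-2*1/12 + 24) = -(-1/6 + 24) = -1*143/6 = -143/6 ≈ -23.833)
x(S) = -143/6
(-322566 + x(-413)) + I = (-322566 - 143/6) - 288014 = -1935539/6 - 288014 = -3663623/6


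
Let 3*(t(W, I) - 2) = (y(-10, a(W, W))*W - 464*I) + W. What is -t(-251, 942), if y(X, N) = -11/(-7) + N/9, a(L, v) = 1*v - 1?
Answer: 3014896/21 ≈ 1.4357e+5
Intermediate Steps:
a(L, v) = -1 + v (a(L, v) = v - 1 = -1 + v)
y(X, N) = 11/7 + N/9 (y(X, N) = -11*(-⅐) + N*(⅑) = 11/7 + N/9)
t(W, I) = 2 - 464*I/3 + W/3 + W*(92/63 + W/9)/3 (t(W, I) = 2 + (((11/7 + (-1 + W)/9)*W - 464*I) + W)/3 = 2 + (((11/7 + (-⅑ + W/9))*W - 464*I) + W)/3 = 2 + (((92/63 + W/9)*W - 464*I) + W)/3 = 2 + ((W*(92/63 + W/9) - 464*I) + W)/3 = 2 + ((-464*I + W*(92/63 + W/9)) + W)/3 = 2 + (W - 464*I + W*(92/63 + W/9))/3 = 2 + (-464*I/3 + W/3 + W*(92/63 + W/9)/3) = 2 - 464*I/3 + W/3 + W*(92/63 + W/9)/3)
-t(-251, 942) = -(2 - 464/3*942 + (1/27)*(-251)² + (155/189)*(-251)) = -(2 - 145696 + (1/27)*63001 - 38905/189) = -(2 - 145696 + 63001/27 - 38905/189) = -1*(-3014896/21) = 3014896/21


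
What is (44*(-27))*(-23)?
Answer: 27324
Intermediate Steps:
(44*(-27))*(-23) = -1188*(-23) = 27324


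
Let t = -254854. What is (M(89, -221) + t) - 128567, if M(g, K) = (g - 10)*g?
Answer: -376390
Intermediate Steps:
M(g, K) = g*(-10 + g) (M(g, K) = (-10 + g)*g = g*(-10 + g))
(M(89, -221) + t) - 128567 = (89*(-10 + 89) - 254854) - 128567 = (89*79 - 254854) - 128567 = (7031 - 254854) - 128567 = -247823 - 128567 = -376390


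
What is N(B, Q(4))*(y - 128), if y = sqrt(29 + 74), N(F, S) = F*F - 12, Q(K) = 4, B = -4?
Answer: -512 + 4*sqrt(103) ≈ -471.40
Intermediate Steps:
N(F, S) = -12 + F**2 (N(F, S) = F**2 - 12 = -12 + F**2)
y = sqrt(103) ≈ 10.149
N(B, Q(4))*(y - 128) = (-12 + (-4)**2)*(sqrt(103) - 128) = (-12 + 16)*(-128 + sqrt(103)) = 4*(-128 + sqrt(103)) = -512 + 4*sqrt(103)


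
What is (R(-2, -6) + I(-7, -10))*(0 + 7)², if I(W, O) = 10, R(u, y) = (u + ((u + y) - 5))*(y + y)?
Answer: 9310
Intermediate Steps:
R(u, y) = 2*y*(-5 + y + 2*u) (R(u, y) = (u + (-5 + u + y))*(2*y) = (-5 + y + 2*u)*(2*y) = 2*y*(-5 + y + 2*u))
(R(-2, -6) + I(-7, -10))*(0 + 7)² = (2*(-6)*(-5 - 6 + 2*(-2)) + 10)*(0 + 7)² = (2*(-6)*(-5 - 6 - 4) + 10)*7² = (2*(-6)*(-15) + 10)*49 = (180 + 10)*49 = 190*49 = 9310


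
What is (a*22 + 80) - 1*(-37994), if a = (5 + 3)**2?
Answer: 39482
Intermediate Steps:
a = 64 (a = 8**2 = 64)
(a*22 + 80) - 1*(-37994) = (64*22 + 80) - 1*(-37994) = (1408 + 80) + 37994 = 1488 + 37994 = 39482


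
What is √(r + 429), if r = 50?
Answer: √479 ≈ 21.886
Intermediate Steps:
√(r + 429) = √(50 + 429) = √479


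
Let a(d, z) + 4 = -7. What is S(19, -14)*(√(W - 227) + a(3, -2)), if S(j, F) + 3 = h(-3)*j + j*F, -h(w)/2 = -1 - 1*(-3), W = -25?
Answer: 3795 - 2070*I*√7 ≈ 3795.0 - 5476.7*I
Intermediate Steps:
h(w) = -4 (h(w) = -2*(-1 - 1*(-3)) = -2*(-1 + 3) = -2*2 = -4)
a(d, z) = -11 (a(d, z) = -4 - 7 = -11)
S(j, F) = -3 - 4*j + F*j (S(j, F) = -3 + (-4*j + j*F) = -3 + (-4*j + F*j) = -3 - 4*j + F*j)
S(19, -14)*(√(W - 227) + a(3, -2)) = (-3 - 4*19 - 14*19)*(√(-25 - 227) - 11) = (-3 - 76 - 266)*(√(-252) - 11) = -345*(6*I*√7 - 11) = -345*(-11 + 6*I*√7) = 3795 - 2070*I*√7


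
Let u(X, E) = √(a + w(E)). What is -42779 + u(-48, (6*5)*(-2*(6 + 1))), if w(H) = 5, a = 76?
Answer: -42770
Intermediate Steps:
u(X, E) = 9 (u(X, E) = √(76 + 5) = √81 = 9)
-42779 + u(-48, (6*5)*(-2*(6 + 1))) = -42779 + 9 = -42770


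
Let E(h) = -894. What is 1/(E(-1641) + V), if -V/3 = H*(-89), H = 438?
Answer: 1/116052 ≈ 8.6168e-6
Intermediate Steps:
V = 116946 (V = -1314*(-89) = -3*(-38982) = 116946)
1/(E(-1641) + V) = 1/(-894 + 116946) = 1/116052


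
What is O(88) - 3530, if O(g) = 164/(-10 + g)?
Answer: -137588/39 ≈ -3527.9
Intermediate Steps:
O(88) - 3530 = 164/(-10 + 88) - 3530 = 164/78 - 3530 = 164*(1/78) - 3530 = 82/39 - 3530 = -137588/39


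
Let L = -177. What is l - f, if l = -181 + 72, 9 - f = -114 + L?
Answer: -409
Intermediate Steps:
f = 300 (f = 9 - (-114 - 177) = 9 - 1*(-291) = 9 + 291 = 300)
l = -109
l - f = -109 - 1*300 = -109 - 300 = -409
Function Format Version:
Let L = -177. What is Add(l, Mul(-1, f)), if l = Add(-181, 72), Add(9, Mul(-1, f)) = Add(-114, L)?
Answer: -409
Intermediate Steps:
f = 300 (f = Add(9, Mul(-1, Add(-114, -177))) = Add(9, Mul(-1, -291)) = Add(9, 291) = 300)
l = -109
Add(l, Mul(-1, f)) = Add(-109, Mul(-1, 300)) = Add(-109, -300) = -409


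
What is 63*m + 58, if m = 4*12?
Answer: 3082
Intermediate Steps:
m = 48
63*m + 58 = 63*48 + 58 = 3024 + 58 = 3082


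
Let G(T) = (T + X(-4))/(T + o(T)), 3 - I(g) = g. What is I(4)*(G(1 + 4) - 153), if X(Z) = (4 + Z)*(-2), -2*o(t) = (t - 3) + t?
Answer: 449/3 ≈ 149.67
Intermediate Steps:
I(g) = 3 - g
o(t) = 3/2 - t (o(t) = -((t - 3) + t)/2 = -((-3 + t) + t)/2 = -(-3 + 2*t)/2 = 3/2 - t)
X(Z) = -8 - 2*Z
G(T) = 2*T/3 (G(T) = (T + (-8 - 2*(-4)))/(T + (3/2 - T)) = (T + (-8 + 8))/(3/2) = (T + 0)*(⅔) = T*(⅔) = 2*T/3)
I(4)*(G(1 + 4) - 153) = (3 - 1*4)*(2*(1 + 4)/3 - 153) = (3 - 4)*((⅔)*5 - 153) = -(10/3 - 153) = -1*(-449/3) = 449/3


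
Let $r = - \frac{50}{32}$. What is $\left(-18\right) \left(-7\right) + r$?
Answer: $\frac{1991}{16} \approx 124.44$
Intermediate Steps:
$r = - \frac{25}{16}$ ($r = \left(-50\right) \frac{1}{32} = - \frac{25}{16} \approx -1.5625$)
$\left(-18\right) \left(-7\right) + r = \left(-18\right) \left(-7\right) - \frac{25}{16} = 126 - \frac{25}{16} = \frac{1991}{16}$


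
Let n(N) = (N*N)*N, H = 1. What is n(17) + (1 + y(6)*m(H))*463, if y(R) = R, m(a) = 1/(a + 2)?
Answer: 6302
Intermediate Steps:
m(a) = 1/(2 + a)
n(N) = N**3 (n(N) = N**2*N = N**3)
n(17) + (1 + y(6)*m(H))*463 = 17**3 + (1 + 6/(2 + 1))*463 = 4913 + (1 + 6/3)*463 = 4913 + (1 + 6*(1/3))*463 = 4913 + (1 + 2)*463 = 4913 + 3*463 = 4913 + 1389 = 6302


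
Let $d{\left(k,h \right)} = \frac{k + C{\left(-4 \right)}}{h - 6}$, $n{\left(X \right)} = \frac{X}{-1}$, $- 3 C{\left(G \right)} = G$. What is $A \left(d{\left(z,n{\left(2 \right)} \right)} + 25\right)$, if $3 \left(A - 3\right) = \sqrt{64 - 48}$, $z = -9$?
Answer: $\frac{8099}{72} \approx 112.49$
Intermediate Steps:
$C{\left(G \right)} = - \frac{G}{3}$
$n{\left(X \right)} = - X$ ($n{\left(X \right)} = X \left(-1\right) = - X$)
$d{\left(k,h \right)} = \frac{\frac{4}{3} + k}{-6 + h}$ ($d{\left(k,h \right)} = \frac{k - - \frac{4}{3}}{h - 6} = \frac{k + \frac{4}{3}}{-6 + h} = \frac{\frac{4}{3} + k}{-6 + h}$)
$A = \frac{13}{3}$ ($A = 3 + \frac{\sqrt{64 - 48}}{3} = 3 + \frac{\sqrt{16}}{3} = 3 + \frac{1}{3} \cdot 4 = 3 + \frac{4}{3} = \frac{13}{3} \approx 4.3333$)
$A \left(d{\left(z,n{\left(2 \right)} \right)} + 25\right) = \frac{13 \left(\frac{\frac{4}{3} - 9}{-6 - 2} + 25\right)}{3} = \frac{13 \left(\frac{1}{-6 - 2} \left(- \frac{23}{3}\right) + 25\right)}{3} = \frac{13 \left(\frac{1}{-8} \left(- \frac{23}{3}\right) + 25\right)}{3} = \frac{13 \left(\left(- \frac{1}{8}\right) \left(- \frac{23}{3}\right) + 25\right)}{3} = \frac{13 \left(\frac{23}{24} + 25\right)}{3} = \frac{13}{3} \cdot \frac{623}{24} = \frac{8099}{72}$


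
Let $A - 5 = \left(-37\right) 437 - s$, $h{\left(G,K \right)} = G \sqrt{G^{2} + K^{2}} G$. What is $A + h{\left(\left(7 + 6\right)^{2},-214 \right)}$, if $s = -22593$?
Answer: $6429 + 28561 \sqrt{74357} \approx 7.7946 \cdot 10^{6}$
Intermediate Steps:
$h{\left(G,K \right)} = G^{2} \sqrt{G^{2} + K^{2}}$
$A = 6429$ ($A = 5 - -6424 = 5 + \left(-16169 + 22593\right) = 5 + 6424 = 6429$)
$A + h{\left(\left(7 + 6\right)^{2},-214 \right)} = 6429 + \left(\left(7 + 6\right)^{2}\right)^{2} \sqrt{\left(\left(7 + 6\right)^{2}\right)^{2} + \left(-214\right)^{2}} = 6429 + \left(13^{2}\right)^{2} \sqrt{\left(13^{2}\right)^{2} + 45796} = 6429 + 169^{2} \sqrt{169^{2} + 45796} = 6429 + 28561 \sqrt{28561 + 45796} = 6429 + 28561 \sqrt{74357}$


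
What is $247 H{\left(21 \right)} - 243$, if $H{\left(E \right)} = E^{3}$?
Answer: $2287224$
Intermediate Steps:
$247 H{\left(21 \right)} - 243 = 247 \cdot 21^{3} - 243 = 247 \cdot 9261 - 243 = 2287467 - 243 = 2287224$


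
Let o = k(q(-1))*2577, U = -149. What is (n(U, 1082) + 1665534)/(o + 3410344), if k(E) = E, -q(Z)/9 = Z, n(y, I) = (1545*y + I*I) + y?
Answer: 2605904/3433537 ≈ 0.75896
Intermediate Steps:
n(y, I) = I² + 1546*y (n(y, I) = (1545*y + I²) + y = (I² + 1545*y) + y = I² + 1546*y)
q(Z) = -9*Z
o = 23193 (o = -9*(-1)*2577 = 9*2577 = 23193)
(n(U, 1082) + 1665534)/(o + 3410344) = ((1082² + 1546*(-149)) + 1665534)/(23193 + 3410344) = ((1170724 - 230354) + 1665534)/3433537 = (940370 + 1665534)*(1/3433537) = 2605904*(1/3433537) = 2605904/3433537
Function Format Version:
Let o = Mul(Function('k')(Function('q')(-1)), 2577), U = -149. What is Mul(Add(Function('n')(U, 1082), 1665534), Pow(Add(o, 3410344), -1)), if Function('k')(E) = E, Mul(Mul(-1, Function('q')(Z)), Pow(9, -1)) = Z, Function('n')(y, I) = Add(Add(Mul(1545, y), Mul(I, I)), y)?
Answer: Rational(2605904, 3433537) ≈ 0.75896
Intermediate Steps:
Function('n')(y, I) = Add(Pow(I, 2), Mul(1546, y)) (Function('n')(y, I) = Add(Add(Mul(1545, y), Pow(I, 2)), y) = Add(Add(Pow(I, 2), Mul(1545, y)), y) = Add(Pow(I, 2), Mul(1546, y)))
Function('q')(Z) = Mul(-9, Z)
o = 23193 (o = Mul(Mul(-9, -1), 2577) = Mul(9, 2577) = 23193)
Mul(Add(Function('n')(U, 1082), 1665534), Pow(Add(o, 3410344), -1)) = Mul(Add(Add(Pow(1082, 2), Mul(1546, -149)), 1665534), Pow(Add(23193, 3410344), -1)) = Mul(Add(Add(1170724, -230354), 1665534), Pow(3433537, -1)) = Mul(Add(940370, 1665534), Rational(1, 3433537)) = Mul(2605904, Rational(1, 3433537)) = Rational(2605904, 3433537)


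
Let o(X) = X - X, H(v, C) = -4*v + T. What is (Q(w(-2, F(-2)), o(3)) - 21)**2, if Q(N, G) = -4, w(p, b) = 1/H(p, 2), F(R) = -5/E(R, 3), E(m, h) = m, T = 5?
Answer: 625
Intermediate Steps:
H(v, C) = 5 - 4*v (H(v, C) = -4*v + 5 = 5 - 4*v)
o(X) = 0
F(R) = -5/R
w(p, b) = 1/(5 - 4*p)
(Q(w(-2, F(-2)), o(3)) - 21)**2 = (-4 - 21)**2 = (-25)**2 = 625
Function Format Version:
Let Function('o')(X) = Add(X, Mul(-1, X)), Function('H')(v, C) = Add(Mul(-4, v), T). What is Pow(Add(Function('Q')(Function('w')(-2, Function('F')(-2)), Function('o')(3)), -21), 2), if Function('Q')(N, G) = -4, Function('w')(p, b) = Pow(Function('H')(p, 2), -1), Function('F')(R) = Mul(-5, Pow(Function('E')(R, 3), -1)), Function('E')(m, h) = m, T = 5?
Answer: 625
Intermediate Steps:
Function('H')(v, C) = Add(5, Mul(-4, v)) (Function('H')(v, C) = Add(Mul(-4, v), 5) = Add(5, Mul(-4, v)))
Function('o')(X) = 0
Function('F')(R) = Mul(-5, Pow(R, -1))
Function('w')(p, b) = Pow(Add(5, Mul(-4, p)), -1)
Pow(Add(Function('Q')(Function('w')(-2, Function('F')(-2)), Function('o')(3)), -21), 2) = Pow(Add(-4, -21), 2) = Pow(-25, 2) = 625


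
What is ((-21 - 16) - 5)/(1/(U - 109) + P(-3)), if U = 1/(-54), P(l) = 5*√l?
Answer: 4450572/866420197 + 2425973830*I*√3/866420197 ≈ 0.0051367 + 4.8497*I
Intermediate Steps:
U = -1/54 ≈ -0.018519
((-21 - 16) - 5)/(1/(U - 109) + P(-3)) = ((-21 - 16) - 5)/(1/(-1/54 - 109) + 5*√(-3)) = (-37 - 5)/(1/(-5887/54) + 5*(I*√3)) = -42/(-54/5887 + 5*I*√3)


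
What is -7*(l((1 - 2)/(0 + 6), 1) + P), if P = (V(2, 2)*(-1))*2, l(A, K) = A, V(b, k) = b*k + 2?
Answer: 511/6 ≈ 85.167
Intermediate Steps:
V(b, k) = 2 + b*k
P = -12 (P = ((2 + 2*2)*(-1))*2 = ((2 + 4)*(-1))*2 = (6*(-1))*2 = -6*2 = -12)
-7*(l((1 - 2)/(0 + 6), 1) + P) = -7*((1 - 2)/(0 + 6) - 12) = -7*(-1/6 - 12) = -7*(-73/6) = 511/6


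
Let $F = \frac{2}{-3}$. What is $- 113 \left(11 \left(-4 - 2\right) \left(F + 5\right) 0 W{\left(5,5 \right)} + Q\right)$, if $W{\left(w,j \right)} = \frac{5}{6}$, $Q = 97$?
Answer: $-10961$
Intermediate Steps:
$W{\left(w,j \right)} = \frac{5}{6}$ ($W{\left(w,j \right)} = 5 \cdot \frac{1}{6} = \frac{5}{6}$)
$F = - \frac{2}{3}$ ($F = 2 \left(- \frac{1}{3}\right) = - \frac{2}{3} \approx -0.66667$)
$- 113 \left(11 \left(-4 - 2\right) \left(F + 5\right) 0 W{\left(5,5 \right)} + Q\right) = - 113 \left(11 \left(-4 - 2\right) \left(- \frac{2}{3} + 5\right) 0 \cdot \frac{5}{6} + 97\right) = - 113 \left(11 \left(-6\right) \frac{13}{3} \cdot 0 \cdot \frac{5}{6} + 97\right) = - 113 \left(11 \left(-26\right) 0 \cdot \frac{5}{6} + 97\right) = - 113 \left(11 \cdot 0 \cdot \frac{5}{6} + 97\right) = - 113 \left(11 \cdot 0 + 97\right) = - 113 \left(0 + 97\right) = \left(-113\right) 97 = -10961$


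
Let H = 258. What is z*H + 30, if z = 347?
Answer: 89556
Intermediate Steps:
z*H + 30 = 347*258 + 30 = 89526 + 30 = 89556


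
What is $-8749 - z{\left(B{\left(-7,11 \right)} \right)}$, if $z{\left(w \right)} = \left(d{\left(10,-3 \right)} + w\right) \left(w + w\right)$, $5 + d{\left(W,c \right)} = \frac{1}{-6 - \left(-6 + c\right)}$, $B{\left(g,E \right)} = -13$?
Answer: $- \frac{27625}{3} \approx -9208.3$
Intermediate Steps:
$d{\left(W,c \right)} = -5 - \frac{1}{c}$ ($d{\left(W,c \right)} = -5 + \frac{1}{-6 - \left(-6 + c\right)} = -5 + \frac{1}{\left(-1\right) c} = -5 - \frac{1}{c}$)
$z{\left(w \right)} = 2 w \left(- \frac{14}{3} + w\right)$ ($z{\left(w \right)} = \left(\left(-5 - \frac{1}{-3}\right) + w\right) \left(w + w\right) = \left(\left(-5 - - \frac{1}{3}\right) + w\right) 2 w = \left(\left(-5 + \frac{1}{3}\right) + w\right) 2 w = \left(- \frac{14}{3} + w\right) 2 w = 2 w \left(- \frac{14}{3} + w\right)$)
$-8749 - z{\left(B{\left(-7,11 \right)} \right)} = -8749 - \frac{2}{3} \left(-13\right) \left(-14 + 3 \left(-13\right)\right) = -8749 - \frac{2}{3} \left(-13\right) \left(-14 - 39\right) = -8749 - \frac{2}{3} \left(-13\right) \left(-53\right) = -8749 - \frac{1378}{3} = - \frac{27625}{3}$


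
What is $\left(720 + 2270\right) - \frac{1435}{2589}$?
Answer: $\frac{7739675}{2589} \approx 2989.4$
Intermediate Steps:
$\left(720 + 2270\right) - \frac{1435}{2589} = 2990 - \frac{1435}{2589} = \frac{7739675}{2589}$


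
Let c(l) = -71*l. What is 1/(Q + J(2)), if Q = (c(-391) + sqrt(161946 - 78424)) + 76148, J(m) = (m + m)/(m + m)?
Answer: 51955/5398602289 - sqrt(83522)/10797204578 ≈ 9.5970e-6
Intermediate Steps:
J(m) = 1 (J(m) = (2*m)/((2*m)) = (2*m)*(1/(2*m)) = 1)
Q = 103909 + sqrt(83522) (Q = (-71*(-391) + sqrt(161946 - 78424)) + 76148 = (27761 + sqrt(83522)) + 76148 = 103909 + sqrt(83522) ≈ 1.0420e+5)
1/(Q + J(2)) = 1/((103909 + sqrt(83522)) + 1) = 1/(103910 + sqrt(83522))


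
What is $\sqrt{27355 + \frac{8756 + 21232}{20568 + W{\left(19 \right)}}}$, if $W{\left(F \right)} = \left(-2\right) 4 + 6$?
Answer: $\frac{\sqrt{59034169753}}{1469} \approx 165.4$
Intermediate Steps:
$W{\left(F \right)} = -2$ ($W{\left(F \right)} = -8 + 6 = -2$)
$\sqrt{27355 + \frac{8756 + 21232}{20568 + W{\left(19 \right)}}} = \sqrt{27355 + \frac{8756 + 21232}{20568 - 2}} = \sqrt{27355 + \frac{29988}{20566}} = \sqrt{27355 + 29988 \cdot \frac{1}{20566}} = \sqrt{27355 + \frac{2142}{1469}} = \sqrt{\frac{40186637}{1469}} = \frac{\sqrt{59034169753}}{1469}$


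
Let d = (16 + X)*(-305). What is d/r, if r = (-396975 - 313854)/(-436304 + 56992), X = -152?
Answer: 15733861760/710829 ≈ 22135.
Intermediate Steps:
d = 41480 (d = (16 - 152)*(-305) = -136*(-305) = 41480)
r = 710829/379312 (r = -710829/(-379312) = -710829*(-1/379312) = 710829/379312 ≈ 1.8740)
d/r = 41480/(710829/379312) = 41480*(379312/710829) = 15733861760/710829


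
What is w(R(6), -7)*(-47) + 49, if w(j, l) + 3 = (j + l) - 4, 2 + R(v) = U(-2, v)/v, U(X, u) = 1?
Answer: 4759/6 ≈ 793.17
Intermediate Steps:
R(v) = -2 + 1/v
w(j, l) = -7 + j + l (w(j, l) = -3 + ((j + l) - 4) = -3 + (-4 + j + l) = -7 + j + l)
w(R(6), -7)*(-47) + 49 = (-7 + (-2 + 1/6) - 7)*(-47) + 49 = (-7 - 11/6 - 7)*(-47) + 49 = -95/6*(-47) + 49 = 4465/6 + 49 = 4759/6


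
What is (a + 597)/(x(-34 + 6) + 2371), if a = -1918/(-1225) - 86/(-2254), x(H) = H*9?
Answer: 16865664/59702825 ≈ 0.28249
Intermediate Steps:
x(H) = 9*H
a = 45189/28175 (a = -1918*(-1/1225) - 86*(-1/2254) = 274/175 + 43/1127 = 45189/28175 ≈ 1.6039)
(a + 597)/(x(-34 + 6) + 2371) = (45189/28175 + 597)/(9*(-34 + 6) + 2371) = 16865664/(28175*(9*(-28) + 2371)) = 16865664/(28175*(-252 + 2371)) = (16865664/28175)/2119 = (16865664/28175)*(1/2119) = 16865664/59702825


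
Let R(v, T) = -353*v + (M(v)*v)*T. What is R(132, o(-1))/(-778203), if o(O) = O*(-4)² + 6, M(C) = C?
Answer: 73612/259401 ≈ 0.28378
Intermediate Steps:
o(O) = 6 + 16*O (o(O) = O*16 + 6 = 16*O + 6 = 6 + 16*O)
R(v, T) = -353*v + T*v² (R(v, T) = -353*v + (v*v)*T = -353*v + v²*T = -353*v + T*v²)
R(132, o(-1))/(-778203) = (132*(-353 + (6 + 16*(-1))*132))/(-778203) = (132*(-353 + (6 - 16)*132))*(-1/778203) = (132*(-353 - 10*132))*(-1/778203) = (132*(-353 - 1320))*(-1/778203) = (132*(-1673))*(-1/778203) = -220836*(-1/778203) = 73612/259401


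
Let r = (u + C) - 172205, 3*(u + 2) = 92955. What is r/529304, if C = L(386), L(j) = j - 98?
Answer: -70467/264652 ≈ -0.26626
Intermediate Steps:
u = 30983 (u = -2 + (1/3)*92955 = -2 + 30985 = 30983)
L(j) = -98 + j
C = 288 (C = -98 + 386 = 288)
r = -140934 (r = (30983 + 288) - 172205 = 31271 - 172205 = -140934)
r/529304 = -140934/529304 = -140934*1/529304 = -70467/264652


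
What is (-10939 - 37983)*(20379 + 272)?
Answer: -1010288222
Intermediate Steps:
(-10939 - 37983)*(20379 + 272) = -48922*20651 = -1010288222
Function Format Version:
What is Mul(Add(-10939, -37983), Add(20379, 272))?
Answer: -1010288222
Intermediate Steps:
Mul(Add(-10939, -37983), Add(20379, 272)) = Mul(-48922, 20651) = -1010288222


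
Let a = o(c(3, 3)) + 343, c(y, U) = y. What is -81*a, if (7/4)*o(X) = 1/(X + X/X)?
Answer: -194562/7 ≈ -27795.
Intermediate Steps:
o(X) = 4/(7*(1 + X)) (o(X) = 4/(7*(X + X/X)) = 4/(7*(X + 1)) = 4/(7*(1 + X)))
a = 2402/7 (a = 4/(7*(1 + 3)) + 343 = (4/7)/4 + 343 = (4/7)*(1/4) + 343 = 1/7 + 343 = 2402/7 ≈ 343.14)
-81*a = -81*2402/7 = -194562/7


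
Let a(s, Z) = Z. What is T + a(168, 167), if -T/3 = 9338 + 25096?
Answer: -103135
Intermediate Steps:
T = -103302 (T = -3*(9338 + 25096) = -3*34434 = -103302)
T + a(168, 167) = -103302 + 167 = -103135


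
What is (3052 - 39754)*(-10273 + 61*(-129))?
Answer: 665847684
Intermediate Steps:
(3052 - 39754)*(-10273 + 61*(-129)) = -36702*(-10273 - 7869) = -36702*(-18142) = 665847684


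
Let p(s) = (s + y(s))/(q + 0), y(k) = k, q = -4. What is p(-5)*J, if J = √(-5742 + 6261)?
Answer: 5*√519/2 ≈ 56.954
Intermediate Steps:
J = √519 ≈ 22.782
p(s) = -s/2 (p(s) = (s + s)/(-4 + 0) = (2*s)/(-4) = (2*s)*(-¼) = -s/2)
p(-5)*J = (-½*(-5))*√519 = 5*√519/2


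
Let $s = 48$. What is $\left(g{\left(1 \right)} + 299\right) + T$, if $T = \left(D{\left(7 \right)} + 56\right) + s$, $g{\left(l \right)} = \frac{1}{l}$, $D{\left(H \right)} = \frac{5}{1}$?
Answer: $409$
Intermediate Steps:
$D{\left(H \right)} = 5$ ($D{\left(H \right)} = 5 \cdot 1 = 5$)
$T = 109$ ($T = \left(5 + 56\right) + 48 = 61 + 48 = 109$)
$\left(g{\left(1 \right)} + 299\right) + T = \left(1^{-1} + 299\right) + 109 = \left(1 + 299\right) + 109 = 300 + 109 = 409$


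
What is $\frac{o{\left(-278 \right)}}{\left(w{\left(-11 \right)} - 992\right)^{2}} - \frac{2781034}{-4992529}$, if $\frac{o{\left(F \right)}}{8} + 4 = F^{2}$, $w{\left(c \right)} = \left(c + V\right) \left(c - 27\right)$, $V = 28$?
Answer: $\frac{125574020434}{159466368789} \approx 0.78746$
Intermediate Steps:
$w{\left(c \right)} = \left(-27 + c\right) \left(28 + c\right)$ ($w{\left(c \right)} = \left(c + 28\right) \left(c - 27\right) = \left(28 + c\right) \left(-27 + c\right) = \left(-27 + c\right) \left(28 + c\right)$)
$o{\left(F \right)} = -32 + 8 F^{2}$
$\frac{o{\left(-278 \right)}}{\left(w{\left(-11 \right)} - 992\right)^{2}} - \frac{2781034}{-4992529} = \frac{-32 + 8 \left(-278\right)^{2}}{\left(\left(-756 - 11 + \left(-11\right)^{2}\right) - 992\right)^{2}} - \frac{2781034}{-4992529} = \frac{-32 + 8 \cdot 77284}{\left(\left(-756 - 11 + 121\right) - 992\right)^{2}} - - \frac{2781034}{4992529} = \frac{-32 + 618272}{\left(-646 - 992\right)^{2}} + \frac{2781034}{4992529} = \frac{618240}{\left(-1638\right)^{2}} + \frac{2781034}{4992529} = \frac{618240}{2683044} + \frac{2781034}{4992529} = 618240 \cdot \frac{1}{2683044} + \frac{2781034}{4992529} = \frac{7360}{31941} + \frac{2781034}{4992529} = \frac{125574020434}{159466368789}$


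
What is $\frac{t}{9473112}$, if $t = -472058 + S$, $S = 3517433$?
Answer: $\frac{338375}{1052568} \approx 0.32148$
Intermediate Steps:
$t = 3045375$ ($t = -472058 + 3517433 = 3045375$)
$\frac{t}{9473112} = \frac{3045375}{9473112} = 3045375 \cdot \frac{1}{9473112} = \frac{338375}{1052568}$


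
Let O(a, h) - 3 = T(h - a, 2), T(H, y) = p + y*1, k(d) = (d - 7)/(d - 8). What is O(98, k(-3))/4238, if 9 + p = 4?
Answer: 0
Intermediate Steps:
p = -5 (p = -9 + 4 = -5)
k(d) = (-7 + d)/(-8 + d)
T(H, y) = -5 + y (T(H, y) = -5 + y*1 = -5 + y)
O(a, h) = 0 (O(a, h) = 3 + (-5 + 2) = 3 - 3 = 0)
O(98, k(-3))/4238 = 0/4238 = 0*(1/4238) = 0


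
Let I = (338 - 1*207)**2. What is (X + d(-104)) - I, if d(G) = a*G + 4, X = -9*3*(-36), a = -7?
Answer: -15457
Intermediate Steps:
X = 972 (X = -27*(-36) = 972)
d(G) = 4 - 7*G (d(G) = -7*G + 4 = 4 - 7*G)
I = 17161 (I = (338 - 207)**2 = 131**2 = 17161)
(X + d(-104)) - I = (972 + (4 - 7*(-104))) - 1*17161 = (972 + (4 + 728)) - 17161 = (972 + 732) - 17161 = 1704 - 17161 = -15457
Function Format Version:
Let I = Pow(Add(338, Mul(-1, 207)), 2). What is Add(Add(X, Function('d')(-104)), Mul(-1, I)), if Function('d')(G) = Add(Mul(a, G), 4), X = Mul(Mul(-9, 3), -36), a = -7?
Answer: -15457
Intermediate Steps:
X = 972 (X = Mul(-27, -36) = 972)
Function('d')(G) = Add(4, Mul(-7, G)) (Function('d')(G) = Add(Mul(-7, G), 4) = Add(4, Mul(-7, G)))
I = 17161 (I = Pow(Add(338, -207), 2) = Pow(131, 2) = 17161)
Add(Add(X, Function('d')(-104)), Mul(-1, I)) = Add(Add(972, Add(4, Mul(-7, -104))), Mul(-1, 17161)) = Add(Add(972, Add(4, 728)), -17161) = Add(Add(972, 732), -17161) = Add(1704, -17161) = -15457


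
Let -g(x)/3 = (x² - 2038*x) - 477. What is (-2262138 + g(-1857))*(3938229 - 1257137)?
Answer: -64238299409184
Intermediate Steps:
g(x) = 1431 - 3*x² + 6114*x (g(x) = -3*((x² - 2038*x) - 477) = -3*(-477 + x² - 2038*x) = 1431 - 3*x² + 6114*x)
(-2262138 + g(-1857))*(3938229 - 1257137) = (-2262138 + (1431 - 3*(-1857)² + 6114*(-1857)))*(3938229 - 1257137) = (-2262138 + (1431 - 3*3448449 - 11353698))*2681092 = (-2262138 + (1431 - 10345347 - 11353698))*2681092 = (-2262138 - 21697614)*2681092 = -23959752*2681092 = -64238299409184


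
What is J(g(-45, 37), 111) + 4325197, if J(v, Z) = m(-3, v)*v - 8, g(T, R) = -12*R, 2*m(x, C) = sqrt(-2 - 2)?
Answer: 4325189 - 444*I ≈ 4.3252e+6 - 444.0*I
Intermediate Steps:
m(x, C) = I (m(x, C) = sqrt(-2 - 2)/2 = sqrt(-4)/2 = (2*I)/2 = I)
J(v, Z) = -8 + I*v (J(v, Z) = I*v - 8 = -8 + I*v)
J(g(-45, 37), 111) + 4325197 = (-8 + I*(-12*37)) + 4325197 = (-8 + I*(-444)) + 4325197 = (-8 - 444*I) + 4325197 = 4325189 - 444*I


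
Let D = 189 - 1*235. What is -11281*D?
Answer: 518926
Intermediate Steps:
D = -46 (D = 189 - 235 = -46)
-11281*D = -11281*(-46) = 518926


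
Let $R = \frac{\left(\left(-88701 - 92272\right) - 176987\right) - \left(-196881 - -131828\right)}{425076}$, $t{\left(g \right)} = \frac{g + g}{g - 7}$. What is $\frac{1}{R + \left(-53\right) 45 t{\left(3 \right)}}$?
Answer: $\frac{425076}{1520416483} \approx 0.00027958$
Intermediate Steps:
$t{\left(g \right)} = \frac{2 g}{-7 + g}$
$R = - \frac{292907}{425076}$ ($R = \left(\left(-180973 - 176987\right) - \left(-196881 + 131828\right)\right) \frac{1}{425076} = \left(-357960 - -65053\right) \frac{1}{425076} = \left(-357960 + 65053\right) \frac{1}{425076} = \left(-292907\right) \frac{1}{425076} = - \frac{292907}{425076} \approx -0.68907$)
$\frac{1}{R + \left(-53\right) 45 t{\left(3 \right)}} = \frac{1}{- \frac{292907}{425076} + \left(-53\right) 45 \cdot 2 \cdot 3 \frac{1}{-7 + 3}} = \frac{1}{- \frac{292907}{425076} - 2385 \cdot 2 \cdot 3 \frac{1}{-4}} = \frac{1}{- \frac{292907}{425076} - 2385 \cdot 2 \cdot 3 \left(- \frac{1}{4}\right)} = \frac{1}{- \frac{292907}{425076} - - \frac{7155}{2}} = \frac{1}{- \frac{292907}{425076} + \frac{7155}{2}} = \frac{1}{\frac{1520416483}{425076}} = \frac{425076}{1520416483}$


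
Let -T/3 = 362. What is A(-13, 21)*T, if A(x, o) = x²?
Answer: -183534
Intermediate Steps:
T = -1086 (T = -3*362 = -1086)
A(-13, 21)*T = (-13)²*(-1086) = 169*(-1086) = -183534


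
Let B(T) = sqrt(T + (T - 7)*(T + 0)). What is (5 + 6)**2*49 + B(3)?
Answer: 5929 + 3*I ≈ 5929.0 + 3.0*I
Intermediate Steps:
B(T) = sqrt(T + T*(-7 + T)) (B(T) = sqrt(T + (-7 + T)*T) = sqrt(T + T*(-7 + T)))
(5 + 6)**2*49 + B(3) = (5 + 6)**2*49 + sqrt(3*(-6 + 3)) = 11**2*49 + sqrt(3*(-3)) = 121*49 + sqrt(-9) = 5929 + 3*I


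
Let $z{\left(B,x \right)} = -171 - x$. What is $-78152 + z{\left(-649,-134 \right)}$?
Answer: $-78189$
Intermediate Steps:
$-78152 + z{\left(-649,-134 \right)} = -78152 - 37 = -78189$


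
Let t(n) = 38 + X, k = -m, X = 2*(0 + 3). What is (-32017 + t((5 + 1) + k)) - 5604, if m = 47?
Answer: -37577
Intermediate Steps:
X = 6 (X = 2*3 = 6)
k = -47 (k = -1*47 = -47)
t(n) = 44 (t(n) = 38 + 6 = 44)
(-32017 + t((5 + 1) + k)) - 5604 = (-32017 + 44) - 5604 = -31973 - 5604 = -37577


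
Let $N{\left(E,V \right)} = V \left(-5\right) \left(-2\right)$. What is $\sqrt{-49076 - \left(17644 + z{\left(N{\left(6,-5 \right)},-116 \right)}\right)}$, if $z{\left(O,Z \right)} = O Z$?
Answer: $14 i \sqrt{370} \approx 269.3 i$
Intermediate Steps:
$N{\left(E,V \right)} = 10 V$ ($N{\left(E,V \right)} = - 5 V \left(-2\right) = 10 V$)
$\sqrt{-49076 - \left(17644 + z{\left(N{\left(6,-5 \right)},-116 \right)}\right)} = \sqrt{-49076 - \left(17644 + 10 \left(-5\right) \left(-116\right)\right)} = \sqrt{-49076 - \left(17644 - -5800\right)} = \sqrt{-49076 - 23444} = \sqrt{-72520} = 14 i \sqrt{370}$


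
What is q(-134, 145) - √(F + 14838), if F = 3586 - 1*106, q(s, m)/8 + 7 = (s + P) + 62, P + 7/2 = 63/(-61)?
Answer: -40764/61 - √18318 ≈ -803.61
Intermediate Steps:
P = -553/122 (P = -7/2 + 63/(-61) = -7/2 + 63*(-1/61) = -7/2 - 63/61 = -553/122 ≈ -4.5328)
q(s, m) = 24628/61 + 8*s (q(s, m) = -56 + 8*((s - 553/122) + 62) = -56 + 8*((-553/122 + s) + 62) = -56 + 8*(7011/122 + s) = -56 + (28044/61 + 8*s) = 24628/61 + 8*s)
F = 3480 (F = 3586 - 106 = 3480)
q(-134, 145) - √(F + 14838) = (24628/61 + 8*(-134)) - √(3480 + 14838) = (24628/61 - 1072) - √18318 = -40764/61 - √18318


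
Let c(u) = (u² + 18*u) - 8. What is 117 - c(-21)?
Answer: 62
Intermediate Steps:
c(u) = -8 + u² + 18*u
117 - c(-21) = 117 - (-8 + (-21)² + 18*(-21)) = 117 - (-8 + 441 - 378) = 117 - 1*55 = 117 - 55 = 62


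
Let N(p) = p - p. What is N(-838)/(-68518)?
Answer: 0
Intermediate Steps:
N(p) = 0
N(-838)/(-68518) = 0/(-68518) = 0*(-1/68518) = 0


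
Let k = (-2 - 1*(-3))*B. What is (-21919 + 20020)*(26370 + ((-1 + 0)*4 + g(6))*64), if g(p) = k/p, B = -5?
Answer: -49489206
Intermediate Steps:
k = -5 (k = (-2 - 1*(-3))*(-5) = (-2 + 3)*(-5) = 1*(-5) = -5)
g(p) = -5/p
(-21919 + 20020)*(26370 + ((-1 + 0)*4 + g(6))*64) = (-21919 + 20020)*(26370 + ((-1 + 0)*4 - 5/6)*64) = -1899*(26370 + (-1*4 - 5*1/6)*64) = -1899*(26370 + (-4 - 5/6)*64) = -1899*(26370 - 29/6*64) = -1899*(26370 - 928/3) = -1899*78182/3 = -49489206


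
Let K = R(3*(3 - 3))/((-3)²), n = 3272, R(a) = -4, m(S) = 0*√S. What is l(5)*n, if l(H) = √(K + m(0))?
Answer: 6544*I/3 ≈ 2181.3*I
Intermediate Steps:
m(S) = 0
K = -4/9 (K = -4/((-3)²) = -4/9 ≈ -0.44444)
l(H) = 2*I/3 (l(H) = √(-4/9 + 0) = √(-4/9) = 2*I/3)
l(5)*n = (2*I/3)*3272 = 6544*I/3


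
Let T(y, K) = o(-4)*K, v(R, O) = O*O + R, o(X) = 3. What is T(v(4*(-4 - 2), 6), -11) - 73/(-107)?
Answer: -3458/107 ≈ -32.318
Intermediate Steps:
v(R, O) = R + O² (v(R, O) = O² + R = R + O²)
T(y, K) = 3*K
T(v(4*(-4 - 2), 6), -11) - 73/(-107) = 3*(-11) - 73/(-107) = -33 - 73*(-1/107) = -33 + 73/107 = -3458/107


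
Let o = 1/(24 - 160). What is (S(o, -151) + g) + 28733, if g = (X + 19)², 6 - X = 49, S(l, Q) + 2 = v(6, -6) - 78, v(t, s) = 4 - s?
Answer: 29239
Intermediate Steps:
o = -1/136 (o = 1/(-136) = -1/136 ≈ -0.0073529)
S(l, Q) = -70 (S(l, Q) = -2 + ((4 - 1*(-6)) - 78) = -2 + ((4 + 6) - 78) = -2 + (10 - 78) = -2 - 68 = -70)
X = -43 (X = 6 - 1*49 = 6 - 49 = -43)
g = 576 (g = (-43 + 19)² = (-24)² = 576)
(S(o, -151) + g) + 28733 = (-70 + 576) + 28733 = 506 + 28733 = 29239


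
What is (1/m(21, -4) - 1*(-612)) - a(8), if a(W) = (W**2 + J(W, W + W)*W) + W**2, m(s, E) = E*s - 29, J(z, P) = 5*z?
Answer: 18531/113 ≈ 163.99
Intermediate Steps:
m(s, E) = -29 + E*s
a(W) = 7*W**2 (a(W) = (W**2 + (5*W)*W) + W**2 = (W**2 + 5*W**2) + W**2 = 6*W**2 + W**2 = 7*W**2)
(1/m(21, -4) - 1*(-612)) - a(8) = (1/(-29 - 4*21) - 1*(-612)) - 7*8**2 = (1/(-29 - 84) + 612) - 7*64 = (1/(-113) + 612) - 1*448 = (-1/113 + 612) - 448 = 69155/113 - 448 = 18531/113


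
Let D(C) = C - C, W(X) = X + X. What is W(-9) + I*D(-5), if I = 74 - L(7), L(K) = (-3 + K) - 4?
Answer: -18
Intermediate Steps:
W(X) = 2*X
L(K) = -7 + K
D(C) = 0
I = 74 (I = 74 - (-7 + 7) = 74 - 1*0 = 74 + 0 = 74)
W(-9) + I*D(-5) = 2*(-9) + 74*0 = -18 + 0 = -18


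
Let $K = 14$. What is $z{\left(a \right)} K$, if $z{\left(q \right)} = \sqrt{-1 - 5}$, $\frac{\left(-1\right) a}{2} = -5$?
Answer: $14 i \sqrt{6} \approx 34.293 i$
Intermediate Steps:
$a = 10$ ($a = \left(-2\right) \left(-5\right) = 10$)
$z{\left(q \right)} = i \sqrt{6}$ ($z{\left(q \right)} = \sqrt{-6} = i \sqrt{6}$)
$z{\left(a \right)} K = i \sqrt{6} \cdot 14 = 14 i \sqrt{6}$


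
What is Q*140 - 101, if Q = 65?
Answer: 8999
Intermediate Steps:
Q*140 - 101 = 65*140 - 101 = 9100 - 101 = 8999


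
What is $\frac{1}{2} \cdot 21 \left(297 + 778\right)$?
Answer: $\frac{22575}{2} \approx 11288.0$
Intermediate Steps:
$\frac{1}{2} \cdot 21 \left(297 + 778\right) = \frac{1}{2} \cdot 21 \cdot 1075 = \frac{21}{2} \cdot 1075 = \frac{22575}{2}$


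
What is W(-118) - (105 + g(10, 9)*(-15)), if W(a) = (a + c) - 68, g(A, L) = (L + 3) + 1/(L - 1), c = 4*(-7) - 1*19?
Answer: -1249/8 ≈ -156.13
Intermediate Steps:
c = -47 (c = -28 - 19 = -47)
g(A, L) = 3 + L + 1/(-1 + L) (g(A, L) = (3 + L) + 1/(-1 + L) = 3 + L + 1/(-1 + L))
W(a) = -115 + a (W(a) = (a - 47) - 68 = (-47 + a) - 68 = -115 + a)
W(-118) - (105 + g(10, 9)*(-15)) = (-115 - 118) - (105 + ((-2 + 9² + 2*9)/(-1 + 9))*(-15)) = -233 - (105 + ((-2 + 81 + 18)/8)*(-15)) = -233 - (105 + ((⅛)*97)*(-15)) = -233 - (105 + (97/8)*(-15)) = -233 - (105 - 1455/8) = -233 - 1*(-615/8) = -233 + 615/8 = -1249/8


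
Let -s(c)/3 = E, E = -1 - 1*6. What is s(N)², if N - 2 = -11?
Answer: 441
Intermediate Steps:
N = -9 (N = 2 - 11 = -9)
E = -7 (E = -1 - 6 = -7)
s(c) = 21 (s(c) = -3*(-7) = 21)
s(N)² = 21² = 441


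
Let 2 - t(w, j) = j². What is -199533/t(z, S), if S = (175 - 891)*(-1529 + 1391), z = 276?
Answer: 199533/9763020862 ≈ 2.0438e-5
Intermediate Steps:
S = 98808 (S = -716*(-138) = 98808)
t(w, j) = 2 - j²
-199533/t(z, S) = -199533/(2 - 1*98808²) = -199533/(2 - 1*9763020864) = -199533/(2 - 9763020864) = -199533/(-9763020862) = -199533*(-1/9763020862) = 199533/9763020862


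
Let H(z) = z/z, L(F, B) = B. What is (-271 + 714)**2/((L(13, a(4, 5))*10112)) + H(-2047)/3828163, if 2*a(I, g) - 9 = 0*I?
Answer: 751273206091/174196729152 ≈ 4.3128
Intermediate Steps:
a(I, g) = 9/2 (a(I, g) = 9/2 + (0*I)/2 = 9/2 + (1/2)*0 = 9/2 + 0 = 9/2)
H(z) = 1
(-271 + 714)**2/((L(13, a(4, 5))*10112)) + H(-2047)/3828163 = (-271 + 714)**2/(((9/2)*10112)) + 1/3828163 = 443**2/45504 + 1*(1/3828163) = 196249*(1/45504) + 1/3828163 = 196249/45504 + 1/3828163 = 751273206091/174196729152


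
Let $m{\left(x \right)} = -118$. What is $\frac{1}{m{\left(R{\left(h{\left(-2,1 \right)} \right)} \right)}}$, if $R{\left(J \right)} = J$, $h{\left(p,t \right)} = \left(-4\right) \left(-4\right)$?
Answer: $- \frac{1}{118} \approx -0.0084746$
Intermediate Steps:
$h{\left(p,t \right)} = 16$
$\frac{1}{m{\left(R{\left(h{\left(-2,1 \right)} \right)} \right)}} = \frac{1}{-118} = - \frac{1}{118}$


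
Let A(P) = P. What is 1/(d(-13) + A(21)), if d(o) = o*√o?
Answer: 21/2638 + 13*I*√13/2638 ≈ 0.0079606 + 0.017768*I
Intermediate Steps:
d(o) = o^(3/2)
1/(d(-13) + A(21)) = 1/((-13)^(3/2) + 21) = 1/(-13*I*√13 + 21) = 1/(21 - 13*I*√13)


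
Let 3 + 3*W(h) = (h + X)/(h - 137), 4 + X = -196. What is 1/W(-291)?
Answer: -1284/793 ≈ -1.6192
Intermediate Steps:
X = -200 (X = -4 - 196 = -200)
W(h) = -1 + (-200 + h)/(3*(-137 + h)) (W(h) = -1 + ((h - 200)/(h - 137))/3 = -1 + ((-200 + h)/(-137 + h))/3 = -1 + (-200 + h)/(3*(-137 + h)))
1/W(-291) = 1/((211 - 2*(-291))/(3*(-137 - 291))) = 1/((⅓)*(211 + 582)/(-428)) = 1/((⅓)*(-1/428)*793) = 1/(-793/1284) = -1284/793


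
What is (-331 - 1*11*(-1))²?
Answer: 102400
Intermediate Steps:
(-331 - 1*11*(-1))² = (-331 - 11*(-1))² = (-331 + 11)² = (-320)² = 102400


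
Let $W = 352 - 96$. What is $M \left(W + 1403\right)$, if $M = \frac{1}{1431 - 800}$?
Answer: $\frac{1659}{631} \approx 2.6292$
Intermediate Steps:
$W = 256$
$M = \frac{1}{631} \approx 0.0015848$
$M \left(W + 1403\right) = \frac{256 + 1403}{631} = \frac{1}{631} \cdot 1659 = \frac{1659}{631}$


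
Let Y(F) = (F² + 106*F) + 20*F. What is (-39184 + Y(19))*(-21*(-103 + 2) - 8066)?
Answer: 216570405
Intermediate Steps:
Y(F) = F² + 126*F
(-39184 + Y(19))*(-21*(-103 + 2) - 8066) = (-39184 + 19*(126 + 19))*(-21*(-103 + 2) - 8066) = (-39184 + 19*145)*(-21*(-101) - 8066) = (-39184 + 2755)*(2121 - 8066) = -36429*(-5945) = 216570405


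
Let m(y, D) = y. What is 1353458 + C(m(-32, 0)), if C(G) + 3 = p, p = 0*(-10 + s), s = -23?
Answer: 1353455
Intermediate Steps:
p = 0 (p = 0*(-10 - 23) = 0*(-33) = 0)
C(G) = -3 (C(G) = -3 + 0 = -3)
1353458 + C(m(-32, 0)) = 1353458 - 3 = 1353455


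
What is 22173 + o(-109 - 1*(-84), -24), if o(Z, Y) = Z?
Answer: 22148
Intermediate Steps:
22173 + o(-109 - 1*(-84), -24) = 22173 + (-109 - 1*(-84)) = 22173 + (-109 + 84) = 22173 - 25 = 22148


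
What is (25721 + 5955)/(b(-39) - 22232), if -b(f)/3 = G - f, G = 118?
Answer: -31676/22703 ≈ -1.3952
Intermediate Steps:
b(f) = -354 + 3*f (b(f) = -3*(118 - f) = -354 + 3*f)
(25721 + 5955)/(b(-39) - 22232) = (25721 + 5955)/((-354 + 3*(-39)) - 22232) = 31676/((-354 - 117) - 22232) = 31676/(-471 - 22232) = 31676/(-22703) = 31676*(-1/22703) = -31676/22703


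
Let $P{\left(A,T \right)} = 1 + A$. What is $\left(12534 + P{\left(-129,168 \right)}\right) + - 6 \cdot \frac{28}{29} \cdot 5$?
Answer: $\frac{358934}{29} \approx 12377.0$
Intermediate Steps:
$\left(12534 + P{\left(-129,168 \right)}\right) + - 6 \cdot \frac{28}{29} \cdot 5 = \left(12534 + \left(1 - 129\right)\right) + - 6 \cdot \frac{28}{29} \cdot 5 = \left(12534 - 128\right) + - 6 \cdot 28 \cdot \frac{1}{29} \cdot 5 = 12406 + \left(-6\right) \frac{28}{29} \cdot 5 = 12406 - \frac{840}{29} = \frac{358934}{29}$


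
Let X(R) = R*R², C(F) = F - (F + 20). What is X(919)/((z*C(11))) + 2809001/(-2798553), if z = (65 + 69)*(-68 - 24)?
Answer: 2171408686607567/690011227680 ≈ 3146.9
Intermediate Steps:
z = -12328 (z = 134*(-92) = -12328)
C(F) = -20 (C(F) = F - (20 + F) = F + (-20 - F) = -20)
X(R) = R³
X(919)/((z*C(11))) + 2809001/(-2798553) = 919³/((-12328*(-20))) + 2809001/(-2798553) = 776151559/246560 + 2809001*(-1/2798553) = 776151559*(1/246560) - 2809001/2798553 = 776151559/246560 - 2809001/2798553 = 2171408686607567/690011227680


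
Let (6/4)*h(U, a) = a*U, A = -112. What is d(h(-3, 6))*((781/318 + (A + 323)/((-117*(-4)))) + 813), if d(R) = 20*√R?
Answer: 202377530*I*√3/6201 ≈ 56528.0*I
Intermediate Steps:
h(U, a) = 2*U*a/3 (h(U, a) = 2*(a*U)/3 = 2*(U*a)/3 = 2*U*a/3)
d(h(-3, 6))*((781/318 + (A + 323)/((-117*(-4)))) + 813) = (20*√((⅔)*(-3)*6))*((781/318 + (-112 + 323)/((-117*(-4)))) + 813) = (20*√(-12))*((781*(1/318) + 211/468) + 813) = (20*(2*I*√3))*((781/318 + 211*(1/468)) + 813) = (40*I*√3)*((781/318 + 211/468) + 813) = (40*I*√3)*(72101/24804 + 813) = (40*I*√3)*(20237753/24804) = 202377530*I*√3/6201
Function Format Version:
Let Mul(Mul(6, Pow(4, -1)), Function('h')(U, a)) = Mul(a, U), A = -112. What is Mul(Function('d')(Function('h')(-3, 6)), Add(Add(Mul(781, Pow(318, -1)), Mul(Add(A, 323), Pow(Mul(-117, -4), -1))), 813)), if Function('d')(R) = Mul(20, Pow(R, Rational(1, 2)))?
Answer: Mul(Rational(202377530, 6201), I, Pow(3, Rational(1, 2))) ≈ Mul(56528., I)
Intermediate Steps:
Function('h')(U, a) = Mul(Rational(2, 3), U, a) (Function('h')(U, a) = Mul(Rational(2, 3), Mul(a, U)) = Mul(Rational(2, 3), Mul(U, a)) = Mul(Rational(2, 3), U, a))
Mul(Function('d')(Function('h')(-3, 6)), Add(Add(Mul(781, Pow(318, -1)), Mul(Add(A, 323), Pow(Mul(-117, -4), -1))), 813)) = Mul(Mul(20, Pow(Mul(Rational(2, 3), -3, 6), Rational(1, 2))), Add(Add(Mul(781, Pow(318, -1)), Mul(Add(-112, 323), Pow(Mul(-117, -4), -1))), 813)) = Mul(Mul(20, Pow(-12, Rational(1, 2))), Add(Add(Mul(781, Rational(1, 318)), Mul(211, Pow(468, -1))), 813)) = Mul(Mul(20, Mul(2, I, Pow(3, Rational(1, 2)))), Add(Add(Rational(781, 318), Mul(211, Rational(1, 468))), 813)) = Mul(Mul(40, I, Pow(3, Rational(1, 2))), Add(Add(Rational(781, 318), Rational(211, 468)), 813)) = Mul(Mul(40, I, Pow(3, Rational(1, 2))), Add(Rational(72101, 24804), 813)) = Mul(Mul(40, I, Pow(3, Rational(1, 2))), Rational(20237753, 24804)) = Mul(Rational(202377530, 6201), I, Pow(3, Rational(1, 2)))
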